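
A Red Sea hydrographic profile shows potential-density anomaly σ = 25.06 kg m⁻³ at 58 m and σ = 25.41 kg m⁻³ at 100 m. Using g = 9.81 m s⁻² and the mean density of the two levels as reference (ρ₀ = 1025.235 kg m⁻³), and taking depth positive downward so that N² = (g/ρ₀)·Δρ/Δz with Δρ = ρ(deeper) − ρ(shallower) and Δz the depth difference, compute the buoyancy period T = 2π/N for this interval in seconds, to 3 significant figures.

Δρ = 1025.41 − 1025.06 = 0.35 kg m⁻³ over Δz = 100 − 58 = 42 m.
N² = (9.81/1025.235) × (0.35/42) = 7.9738 × 10⁻⁵ s⁻².
N = √(7.9738 × 10⁻⁵) = 8.9296 × 10⁻³ rad s⁻¹, so T = 2π/N = 703.64 s ≈ 704 s.

704 s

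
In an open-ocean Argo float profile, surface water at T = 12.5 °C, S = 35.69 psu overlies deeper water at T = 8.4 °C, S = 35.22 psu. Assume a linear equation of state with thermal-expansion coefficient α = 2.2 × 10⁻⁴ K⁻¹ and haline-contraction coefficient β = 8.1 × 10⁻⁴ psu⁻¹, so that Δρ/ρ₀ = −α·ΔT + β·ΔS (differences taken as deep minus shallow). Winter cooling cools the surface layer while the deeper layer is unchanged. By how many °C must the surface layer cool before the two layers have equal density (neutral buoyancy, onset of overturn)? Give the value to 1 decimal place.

2.4 °C

Neutral buoyancy requires Δρ = 0, i.e. −α(T_deep − T_surf′) + β(S_deep − S_surf) = 0.
T_surf′ = T_deep − (β/α)·ΔS = 8.4 − (8.1 × 10⁻⁴/2.2 × 10⁻⁴)·(-0.47) = 10.130 °C.
Cooling required: 12.5 − (10.130) = 2.370 °C.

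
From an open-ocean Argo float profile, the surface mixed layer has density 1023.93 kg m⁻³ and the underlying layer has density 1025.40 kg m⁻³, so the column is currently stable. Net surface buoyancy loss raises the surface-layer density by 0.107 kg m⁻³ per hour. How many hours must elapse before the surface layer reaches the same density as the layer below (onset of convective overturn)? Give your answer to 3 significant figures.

13.7 hours

Density deficit of the surface layer: 1025.40 − 1023.93 = 1.47 kg m⁻³.
Required change = 1.47 / 0.107 = 13.7 hours.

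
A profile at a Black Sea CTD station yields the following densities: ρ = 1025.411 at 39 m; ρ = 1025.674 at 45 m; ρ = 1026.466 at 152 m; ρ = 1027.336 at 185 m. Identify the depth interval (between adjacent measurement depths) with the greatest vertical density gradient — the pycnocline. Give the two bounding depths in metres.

39–45 m

Compute the density gradient over each adjacent pair:
  39–45 m: Δρ/Δz = 0.263/6 = 0.044 kg m⁻⁴
  45–152 m: Δρ/Δz = 0.792/107 = 7.4 × 10⁻³ kg m⁻⁴
  152–185 m: Δρ/Δz = 0.870/33 = 0.026 kg m⁻⁴
The largest gradient is in the 39–45 m interval — the pycnocline.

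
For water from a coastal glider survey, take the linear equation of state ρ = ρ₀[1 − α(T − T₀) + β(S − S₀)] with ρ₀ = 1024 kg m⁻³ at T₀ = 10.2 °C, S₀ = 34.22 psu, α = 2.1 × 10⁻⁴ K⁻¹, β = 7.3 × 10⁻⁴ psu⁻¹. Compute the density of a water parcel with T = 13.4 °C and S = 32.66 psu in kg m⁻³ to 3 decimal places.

T − T₀ = +3.2 K, S − S₀ = -1.56 psu.
Bracket = 1 − α·(+3.2) + β·(-1.56) = 1 + (-1.8108 × 10⁻³) = 0.9981892.
ρ = 1024 × 0.9981892 = 1022.146 kg m⁻³.

1022.146 kg m⁻³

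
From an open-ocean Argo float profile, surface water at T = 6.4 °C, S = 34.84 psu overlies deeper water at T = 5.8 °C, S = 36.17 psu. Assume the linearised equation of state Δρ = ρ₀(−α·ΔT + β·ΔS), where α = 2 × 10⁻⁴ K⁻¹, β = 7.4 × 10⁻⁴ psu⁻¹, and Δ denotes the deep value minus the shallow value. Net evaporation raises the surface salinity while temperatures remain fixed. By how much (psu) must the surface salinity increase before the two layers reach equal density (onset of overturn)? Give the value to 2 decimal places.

1.49 psu

Neutral buoyancy requires −α(T_deep − T_surf) + β(S_deep − S_surf′) = 0.
S_surf′ = S_deep − (α/β)·ΔT = 36.17 − (2 × 10⁻⁴/7.4 × 10⁻⁴)·(-0.6) = 36.3322 psu.
Increase required: 36.3322 − 34.84 = 1.4922 psu.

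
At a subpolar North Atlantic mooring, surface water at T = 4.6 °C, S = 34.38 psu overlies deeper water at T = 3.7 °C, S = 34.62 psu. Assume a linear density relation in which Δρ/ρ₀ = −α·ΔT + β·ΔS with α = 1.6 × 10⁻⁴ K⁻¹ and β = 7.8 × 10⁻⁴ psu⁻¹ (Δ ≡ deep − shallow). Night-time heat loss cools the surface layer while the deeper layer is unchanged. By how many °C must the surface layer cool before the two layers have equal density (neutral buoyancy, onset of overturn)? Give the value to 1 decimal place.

2.1 °C

Neutral buoyancy requires Δρ = 0, i.e. −α(T_deep − T_surf′) + β(S_deep − S_surf) = 0.
T_surf′ = T_deep − (β/α)·ΔS = 3.7 − (7.8 × 10⁻⁴/1.6 × 10⁻⁴)·(+0.24) = 2.530 °C.
Cooling required: 4.6 − (2.530) = 2.070 °C.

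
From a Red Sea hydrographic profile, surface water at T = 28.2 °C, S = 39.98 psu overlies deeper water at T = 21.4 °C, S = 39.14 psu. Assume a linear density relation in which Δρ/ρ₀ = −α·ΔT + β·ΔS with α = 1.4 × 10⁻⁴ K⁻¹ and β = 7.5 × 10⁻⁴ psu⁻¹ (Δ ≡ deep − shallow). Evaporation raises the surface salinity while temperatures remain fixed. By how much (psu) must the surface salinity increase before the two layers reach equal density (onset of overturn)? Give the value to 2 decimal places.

0.43 psu

Neutral buoyancy requires −α(T_deep − T_surf) + β(S_deep − S_surf′) = 0.
S_surf′ = S_deep − (α/β)·ΔT = 39.14 − (1.4 × 10⁻⁴/7.5 × 10⁻⁴)·(-6.8) = 40.4093 psu.
Increase required: 40.4093 − 39.98 = 0.4293 psu.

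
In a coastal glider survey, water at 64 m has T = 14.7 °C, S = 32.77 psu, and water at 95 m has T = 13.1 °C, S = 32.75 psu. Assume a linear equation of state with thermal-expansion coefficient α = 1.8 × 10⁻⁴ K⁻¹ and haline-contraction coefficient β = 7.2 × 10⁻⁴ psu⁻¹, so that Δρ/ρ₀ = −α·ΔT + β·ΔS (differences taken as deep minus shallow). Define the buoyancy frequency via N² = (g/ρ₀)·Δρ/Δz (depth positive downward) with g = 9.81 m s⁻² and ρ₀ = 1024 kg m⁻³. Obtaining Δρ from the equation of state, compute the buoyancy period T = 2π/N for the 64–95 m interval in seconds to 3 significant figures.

ΔT = -1.6 K, ΔS = -0.02 psu (deep − shallow).
Δρ/ρ₀ = −αΔT + βΔS = 2.88 × 10⁻⁴ − 1.44 × 10⁻⁵ = 2.736 × 10⁻⁴, so Δρ ≈ 0.2802 kg m⁻³.
N² = (g/ρ₀)·Δρ/Δz = g·(Δρ/ρ₀)/Δz = 9.81 × 2.736 × 10⁻⁴ / 31 = 8.6581 × 10⁻⁵ s⁻².
N = √(8.6581 × 10⁻⁵) = 9.3049 × 10⁻³ rad s⁻¹ → T = 2π/N = 675.26 s ≈ 675 s.

675 s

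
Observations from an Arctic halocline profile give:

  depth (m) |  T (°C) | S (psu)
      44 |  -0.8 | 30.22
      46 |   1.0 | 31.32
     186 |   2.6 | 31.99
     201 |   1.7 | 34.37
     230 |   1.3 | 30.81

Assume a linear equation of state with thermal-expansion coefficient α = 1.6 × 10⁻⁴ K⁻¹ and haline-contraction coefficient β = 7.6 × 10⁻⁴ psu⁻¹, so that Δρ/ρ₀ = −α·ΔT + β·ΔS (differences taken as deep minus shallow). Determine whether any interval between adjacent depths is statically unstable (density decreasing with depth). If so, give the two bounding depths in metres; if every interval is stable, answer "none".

Evaluate Δρ/ρ₀ = −αΔT + βΔS across each adjacent pair:
  44–46 m: −αΔT+βΔS = −(1.6 × 10⁻⁴)(+1.8)+(7.6 × 10⁻⁴)(+1.10) = 5.5 × 10⁻⁴ → stable
  46–186 m: −αΔT+βΔS = −(1.6 × 10⁻⁴)(+1.6)+(7.6 × 10⁻⁴)(+0.67) = 2.5 × 10⁻⁴ → stable
  186–201 m: −αΔT+βΔS = −(1.6 × 10⁻⁴)(-0.9)+(7.6 × 10⁻⁴)(+2.38) = 2.0 × 10⁻³ → stable
  201–230 m: −αΔT+βΔS = −(1.6 × 10⁻⁴)(-0.4)+(7.6 × 10⁻⁴)(-3.56) = -2.6 × 10⁻³ → UNSTABLE
The 201–230 m interval has Δρ < 0: lighter water underlies denser water.

201–230 m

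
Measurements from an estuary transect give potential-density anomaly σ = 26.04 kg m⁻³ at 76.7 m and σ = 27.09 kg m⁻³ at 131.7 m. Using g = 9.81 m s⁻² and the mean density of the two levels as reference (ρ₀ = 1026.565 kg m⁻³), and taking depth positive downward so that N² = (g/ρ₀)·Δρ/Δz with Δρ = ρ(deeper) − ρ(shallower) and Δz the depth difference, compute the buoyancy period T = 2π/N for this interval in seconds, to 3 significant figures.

Δρ = 1027.09 − 1026.04 = 1.05 kg m⁻³ over Δz = 131.7 − 76.7 = 55 m.
N² = (9.81/1026.565) × (1.05/55) = 1.8244 × 10⁻⁴ s⁻².
N = √(1.8244 × 10⁻⁴) = 0.013507 rad s⁻¹, so T = 2π/N = 465.18 s ≈ 465 s.

465 s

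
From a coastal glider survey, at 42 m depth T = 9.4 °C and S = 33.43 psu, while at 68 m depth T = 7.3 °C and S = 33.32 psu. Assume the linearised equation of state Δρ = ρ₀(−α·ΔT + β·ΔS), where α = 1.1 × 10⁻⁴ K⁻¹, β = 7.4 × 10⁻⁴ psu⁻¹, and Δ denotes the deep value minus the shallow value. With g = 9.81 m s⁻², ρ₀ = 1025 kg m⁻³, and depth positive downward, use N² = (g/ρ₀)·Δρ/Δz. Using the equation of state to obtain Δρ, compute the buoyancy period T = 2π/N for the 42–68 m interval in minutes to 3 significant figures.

13.9 min

ΔT = -2.1 K, ΔS = -0.11 psu (deep − shallow).
Δρ/ρ₀ = −αΔT + βΔS = 2.31 × 10⁻⁴ − 8.14 × 10⁻⁵ = 1.496 × 10⁻⁴, so Δρ ≈ 0.1533 kg m⁻³.
N² = (g/ρ₀)·Δρ/Δz = g·(Δρ/ρ₀)/Δz = 9.81 × 1.496 × 10⁻⁴ / 26 = 5.6445 × 10⁻⁵ s⁻².
N = √(5.6445 × 10⁻⁵) = 7.5130 × 10⁻³ rad s⁻¹ → T = 2π/N = 836.31 s = 13.938 min ≈ 13.9 min.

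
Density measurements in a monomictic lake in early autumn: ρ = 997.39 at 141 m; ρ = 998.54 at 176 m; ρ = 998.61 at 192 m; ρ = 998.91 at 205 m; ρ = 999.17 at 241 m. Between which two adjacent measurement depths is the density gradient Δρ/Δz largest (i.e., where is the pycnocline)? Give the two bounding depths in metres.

141–176 m

Compute the density gradient over each adjacent pair:
  141–176 m: Δρ/Δz = 1.15/35 = 0.033 kg m⁻⁴
  176–192 m: Δρ/Δz = 0.07/16 = 4.4 × 10⁻³ kg m⁻⁴
  192–205 m: Δρ/Δz = 0.30/13 = 0.023 kg m⁻⁴
  205–241 m: Δρ/Δz = 0.26/36 = 7.2 × 10⁻³ kg m⁻⁴
The largest gradient is in the 141–176 m interval — the pycnocline.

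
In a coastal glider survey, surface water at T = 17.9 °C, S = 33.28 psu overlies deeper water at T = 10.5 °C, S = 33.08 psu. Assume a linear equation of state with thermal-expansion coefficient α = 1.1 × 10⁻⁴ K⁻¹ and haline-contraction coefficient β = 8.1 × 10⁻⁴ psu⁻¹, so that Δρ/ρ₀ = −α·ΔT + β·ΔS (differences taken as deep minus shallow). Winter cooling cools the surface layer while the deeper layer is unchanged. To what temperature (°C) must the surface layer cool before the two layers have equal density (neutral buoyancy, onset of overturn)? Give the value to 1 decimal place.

Neutral buoyancy requires Δρ = 0, i.e. −α(T_deep − T_surf′) + β(S_deep − S_surf) = 0.
T_surf′ = T_deep − (β/α)·ΔS = 10.5 − (8.1 × 10⁻⁴/1.1 × 10⁻⁴)·(-0.20) = 11.973 °C.
Cooling required: 17.9 − (11.973) = 5.927 °C.

12.0 °C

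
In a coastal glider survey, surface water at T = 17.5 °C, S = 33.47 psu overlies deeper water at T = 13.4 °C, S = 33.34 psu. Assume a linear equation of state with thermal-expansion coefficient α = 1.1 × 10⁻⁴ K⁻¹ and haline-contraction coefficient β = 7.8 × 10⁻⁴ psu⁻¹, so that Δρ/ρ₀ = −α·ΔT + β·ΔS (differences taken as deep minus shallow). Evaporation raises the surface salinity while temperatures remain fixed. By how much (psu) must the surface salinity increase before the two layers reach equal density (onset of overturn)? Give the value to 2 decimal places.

0.45 psu

Neutral buoyancy requires −α(T_deep − T_surf) + β(S_deep − S_surf′) = 0.
S_surf′ = S_deep − (α/β)·ΔT = 33.34 − (1.1 × 10⁻⁴/7.8 × 10⁻⁴)·(-4.1) = 33.9182 psu.
Increase required: 33.9182 − 33.47 = 0.4482 psu.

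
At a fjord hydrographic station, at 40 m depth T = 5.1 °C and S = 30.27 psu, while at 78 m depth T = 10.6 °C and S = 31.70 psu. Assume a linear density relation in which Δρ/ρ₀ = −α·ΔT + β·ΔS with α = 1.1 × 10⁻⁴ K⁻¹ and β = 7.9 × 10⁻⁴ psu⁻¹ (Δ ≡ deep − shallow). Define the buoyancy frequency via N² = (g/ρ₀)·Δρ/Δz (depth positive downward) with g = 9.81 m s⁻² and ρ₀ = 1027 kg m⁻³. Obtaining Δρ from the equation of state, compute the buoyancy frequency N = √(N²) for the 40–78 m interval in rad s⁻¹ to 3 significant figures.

0.0116 rad s⁻¹

ΔT = +5.5 K, ΔS = +1.43 psu (deep − shallow).
Δρ/ρ₀ = −αΔT + βΔS = -6.05 × 10⁻⁴ + 1.1297 × 10⁻³ = 5.247 × 10⁻⁴, so Δρ ≈ 0.5389 kg m⁻³.
N² = (g/ρ₀)·Δρ/Δz = g·(Δρ/ρ₀)/Δz = 9.81 × 5.247 × 10⁻⁴ / 38 = 1.3546 × 10⁻⁴ s⁻².
N = √(1.3546 × 10⁻⁴) = 0.011639 rad s⁻¹ ≈ 0.0116 rad s⁻¹.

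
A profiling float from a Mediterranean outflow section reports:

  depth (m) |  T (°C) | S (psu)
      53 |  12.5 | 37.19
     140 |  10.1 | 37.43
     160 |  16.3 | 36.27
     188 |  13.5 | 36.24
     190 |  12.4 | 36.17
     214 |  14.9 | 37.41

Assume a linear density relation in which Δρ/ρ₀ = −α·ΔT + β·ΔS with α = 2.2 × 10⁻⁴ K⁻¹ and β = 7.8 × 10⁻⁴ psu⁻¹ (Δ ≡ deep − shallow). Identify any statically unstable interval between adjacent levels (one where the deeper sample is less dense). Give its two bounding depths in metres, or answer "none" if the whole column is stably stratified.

140–160 m

Evaluate Δρ/ρ₀ = −αΔT + βΔS across each adjacent pair:
  53–140 m: −αΔT+βΔS = −(2.2 × 10⁻⁴)(-2.4)+(7.8 × 10⁻⁴)(+0.24) = 7.2 × 10⁻⁴ → stable
  140–160 m: −αΔT+βΔS = −(2.2 × 10⁻⁴)(+6.2)+(7.8 × 10⁻⁴)(-1.16) = -2.3 × 10⁻³ → UNSTABLE
  160–188 m: −αΔT+βΔS = −(2.2 × 10⁻⁴)(-2.8)+(7.8 × 10⁻⁴)(-0.03) = 5.9 × 10⁻⁴ → stable
  188–190 m: −αΔT+βΔS = −(2.2 × 10⁻⁴)(-1.1)+(7.8 × 10⁻⁴)(-0.07) = 1.9 × 10⁻⁴ → stable
  190–214 m: −αΔT+βΔS = −(2.2 × 10⁻⁴)(+2.5)+(7.8 × 10⁻⁴)(+1.24) = 4.2 × 10⁻⁴ → stable
The 140–160 m interval has Δρ < 0: lighter water underlies denser water.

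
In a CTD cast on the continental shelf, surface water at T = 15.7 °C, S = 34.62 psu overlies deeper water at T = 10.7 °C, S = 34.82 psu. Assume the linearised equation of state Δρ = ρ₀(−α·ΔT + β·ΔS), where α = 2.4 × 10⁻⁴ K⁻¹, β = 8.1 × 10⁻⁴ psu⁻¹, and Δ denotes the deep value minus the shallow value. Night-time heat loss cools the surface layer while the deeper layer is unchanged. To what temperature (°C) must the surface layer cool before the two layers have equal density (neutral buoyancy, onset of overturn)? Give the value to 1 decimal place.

Neutral buoyancy requires Δρ = 0, i.e. −α(T_deep − T_surf′) + β(S_deep − S_surf) = 0.
T_surf′ = T_deep − (β/α)·ΔS = 10.7 − (8.1 × 10⁻⁴/2.4 × 10⁻⁴)·(+0.20) = 10.025 °C.
Cooling required: 15.7 − (10.025) = 5.675 °C.

10.0 °C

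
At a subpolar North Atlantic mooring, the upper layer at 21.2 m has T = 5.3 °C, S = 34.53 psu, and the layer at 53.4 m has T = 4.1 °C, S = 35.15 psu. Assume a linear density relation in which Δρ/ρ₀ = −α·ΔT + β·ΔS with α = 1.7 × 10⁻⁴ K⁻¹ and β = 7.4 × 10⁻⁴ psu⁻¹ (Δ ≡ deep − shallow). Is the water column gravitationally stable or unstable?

ΔT = 4.1 − 5.3 = -1.2 K and ΔS = 35.15 − 34.53 = +0.62 psu (deep − shallow).
−αΔT = 2.04 × 10⁻⁴; βΔS = 4.588 × 10⁻⁴; sum Δρ/ρ₀ = 6.628 × 10⁻⁴.
Δρ/ρ₀ > 0, so Δρ > 0: deeper water is denser → statically stable.

stable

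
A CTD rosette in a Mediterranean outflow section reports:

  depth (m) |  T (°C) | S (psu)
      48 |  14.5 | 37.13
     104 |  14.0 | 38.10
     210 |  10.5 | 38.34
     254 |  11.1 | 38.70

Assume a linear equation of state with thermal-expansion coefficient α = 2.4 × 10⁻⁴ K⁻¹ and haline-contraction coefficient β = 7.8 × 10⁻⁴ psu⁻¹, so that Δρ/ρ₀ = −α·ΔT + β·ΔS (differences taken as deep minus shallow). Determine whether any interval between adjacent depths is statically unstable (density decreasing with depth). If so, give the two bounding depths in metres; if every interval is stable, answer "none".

none

Evaluate Δρ/ρ₀ = −αΔT + βΔS across each adjacent pair:
  48–104 m: −αΔT+βΔS = −(2.4 × 10⁻⁴)(-0.5)+(7.8 × 10⁻⁴)(+0.97) = 8.8 × 10⁻⁴ → stable
  104–210 m: −αΔT+βΔS = −(2.4 × 10⁻⁴)(-3.5)+(7.8 × 10⁻⁴)(+0.24) = 1.0 × 10⁻³ → stable
  210–254 m: −αΔT+βΔS = −(2.4 × 10⁻⁴)(+0.6)+(7.8 × 10⁻⁴)(+0.36) = 1.4 × 10⁻⁴ → stable
Every interval has Δρ > 0: the column is stably stratified throughout.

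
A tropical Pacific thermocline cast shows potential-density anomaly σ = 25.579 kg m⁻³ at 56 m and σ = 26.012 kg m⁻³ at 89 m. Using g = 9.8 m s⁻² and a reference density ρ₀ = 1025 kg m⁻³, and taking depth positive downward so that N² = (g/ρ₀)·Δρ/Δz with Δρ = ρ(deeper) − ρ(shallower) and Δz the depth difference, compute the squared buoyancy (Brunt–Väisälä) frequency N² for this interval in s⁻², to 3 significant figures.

1.25 × 10⁻⁴ s⁻²

Δρ = 1026.012 − 1025.579 = 0.433 kg m⁻³ over Δz = 89 − 56 = 33 m.
N² = (9.8/1025) × (0.433/33) = 1.2545 × 10⁻⁴ s⁻² ≈ 1.25 × 10⁻⁴ s⁻².
A positive N² confirms static stability across the interval.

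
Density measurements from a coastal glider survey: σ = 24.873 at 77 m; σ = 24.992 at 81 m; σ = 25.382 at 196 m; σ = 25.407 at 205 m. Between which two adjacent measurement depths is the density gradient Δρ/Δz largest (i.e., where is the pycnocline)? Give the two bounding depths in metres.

Compute the density gradient over each adjacent pair:
  77–81 m: Δρ/Δz = 0.119/4 = 0.030 kg m⁻⁴
  81–196 m: Δρ/Δz = 0.390/115 = 3.4 × 10⁻³ kg m⁻⁴
  196–205 m: Δρ/Δz = 0.025/9 = 2.8 × 10⁻³ kg m⁻⁴
The largest gradient is in the 77–81 m interval — the pycnocline.

77–81 m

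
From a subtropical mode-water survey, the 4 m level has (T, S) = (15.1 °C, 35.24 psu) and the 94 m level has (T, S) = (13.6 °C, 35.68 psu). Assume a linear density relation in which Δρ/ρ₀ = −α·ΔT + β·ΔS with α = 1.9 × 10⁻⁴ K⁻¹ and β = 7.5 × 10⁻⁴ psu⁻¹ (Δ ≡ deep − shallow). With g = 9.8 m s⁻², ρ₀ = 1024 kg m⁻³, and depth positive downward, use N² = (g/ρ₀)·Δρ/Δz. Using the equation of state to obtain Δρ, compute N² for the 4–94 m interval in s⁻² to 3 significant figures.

6.70 × 10⁻⁵ s⁻²

ΔT = -1.5 K, ΔS = +0.44 psu (deep − shallow).
Δρ/ρ₀ = −αΔT + βΔS = 2.85 × 10⁻⁴ + 3.30 × 10⁻⁴ = 6.15 × 10⁻⁴, so Δρ ≈ 0.6298 kg m⁻³.
N² = (g/ρ₀)·Δρ/Δz = g·(Δρ/ρ₀)/Δz = 9.8 × 6.15 × 10⁻⁴ / 90 = 6.6967 × 10⁻⁵ s⁻² ≈ 6.70 × 10⁻⁵ s⁻².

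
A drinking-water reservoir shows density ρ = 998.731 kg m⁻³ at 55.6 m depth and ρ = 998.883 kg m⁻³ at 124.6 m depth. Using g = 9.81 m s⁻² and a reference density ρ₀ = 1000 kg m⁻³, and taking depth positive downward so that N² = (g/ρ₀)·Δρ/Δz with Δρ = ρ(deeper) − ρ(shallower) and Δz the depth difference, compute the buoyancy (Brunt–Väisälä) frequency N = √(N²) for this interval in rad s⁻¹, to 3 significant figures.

Δρ = 998.883 − 998.731 = 0.152 kg m⁻³ over Δz = 124.6 − 55.6 = 69 m.
N² = (9.81/1000) × (0.152/69) = 2.1610 × 10⁻⁵ s⁻².
N = √(2.1610 × 10⁻⁵) = 4.6487 × 10⁻³ rad s⁻¹ ≈ 4.65 × 10⁻³ rad s⁻¹.
Since Δρ > 0 the layer is stably stratified.

4.65 × 10⁻³ rad s⁻¹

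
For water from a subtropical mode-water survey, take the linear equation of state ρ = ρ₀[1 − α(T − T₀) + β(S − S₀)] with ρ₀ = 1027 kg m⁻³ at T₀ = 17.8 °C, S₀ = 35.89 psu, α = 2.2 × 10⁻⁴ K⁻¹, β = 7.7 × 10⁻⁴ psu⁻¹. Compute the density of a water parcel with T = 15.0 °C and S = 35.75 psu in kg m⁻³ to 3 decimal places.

T − T₀ = -2.8 K, S − S₀ = -0.14 psu.
Bracket = 1 − α·(-2.8) + β·(-0.14) = 1 + (5.082 × 10⁻⁴) = 1.0005082.
ρ = 1027 × 1.0005082 = 1027.522 kg m⁻³.

1027.522 kg m⁻³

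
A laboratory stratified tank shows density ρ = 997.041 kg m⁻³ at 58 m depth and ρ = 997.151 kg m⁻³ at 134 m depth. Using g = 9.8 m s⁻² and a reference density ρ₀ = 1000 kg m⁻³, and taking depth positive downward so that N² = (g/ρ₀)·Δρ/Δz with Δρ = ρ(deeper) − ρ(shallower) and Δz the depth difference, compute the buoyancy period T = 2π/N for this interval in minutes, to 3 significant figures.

Δρ = 997.151 − 997.041 = 0.110 kg m⁻³ over Δz = 134 − 58 = 76 m.
N² = (9.8/1000) × (0.110/76) = 1.4184 × 10⁻⁵ s⁻².
N = √(1.4184 × 10⁻⁵) = 3.7662 × 10⁻³ rad s⁻¹, so T = 2π/N = 1.6683 × 10³ s = 27.805 min ≈ 27.8 min.

27.8 min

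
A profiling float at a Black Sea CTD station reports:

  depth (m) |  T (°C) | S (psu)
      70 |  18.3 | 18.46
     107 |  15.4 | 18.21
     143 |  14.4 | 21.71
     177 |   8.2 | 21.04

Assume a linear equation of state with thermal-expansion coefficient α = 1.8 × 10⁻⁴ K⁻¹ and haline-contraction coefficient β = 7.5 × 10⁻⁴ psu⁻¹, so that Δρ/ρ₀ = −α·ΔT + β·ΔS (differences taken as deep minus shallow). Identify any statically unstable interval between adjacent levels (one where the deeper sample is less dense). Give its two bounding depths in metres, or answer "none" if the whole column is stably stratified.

Evaluate Δρ/ρ₀ = −αΔT + βΔS across each adjacent pair:
  70–107 m: −αΔT+βΔS = −(1.8 × 10⁻⁴)(-2.9)+(7.5 × 10⁻⁴)(-0.25) = 3.3 × 10⁻⁴ → stable
  107–143 m: −αΔT+βΔS = −(1.8 × 10⁻⁴)(-1.0)+(7.5 × 10⁻⁴)(+3.50) = 2.8 × 10⁻³ → stable
  143–177 m: −αΔT+βΔS = −(1.8 × 10⁻⁴)(-6.2)+(7.5 × 10⁻⁴)(-0.67) = 6.1 × 10⁻⁴ → stable
Every interval has Δρ > 0: the column is stably stratified throughout.

none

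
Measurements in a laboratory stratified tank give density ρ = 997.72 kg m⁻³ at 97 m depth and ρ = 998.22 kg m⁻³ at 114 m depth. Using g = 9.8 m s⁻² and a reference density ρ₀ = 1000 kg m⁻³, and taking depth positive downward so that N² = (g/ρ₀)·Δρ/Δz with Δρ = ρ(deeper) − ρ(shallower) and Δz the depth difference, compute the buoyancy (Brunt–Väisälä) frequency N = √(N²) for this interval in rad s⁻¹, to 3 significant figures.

0.0170 rad s⁻¹

Δρ = 998.22 − 997.72 = 0.50 kg m⁻³ over Δz = 114 − 97 = 17 m.
N² = (9.8/1000) × (0.50/17) = 2.8824 × 10⁻⁴ s⁻².
N = √(2.8824 × 10⁻⁴) = 0.016978 rad s⁻¹ ≈ 0.0170 rad s⁻¹.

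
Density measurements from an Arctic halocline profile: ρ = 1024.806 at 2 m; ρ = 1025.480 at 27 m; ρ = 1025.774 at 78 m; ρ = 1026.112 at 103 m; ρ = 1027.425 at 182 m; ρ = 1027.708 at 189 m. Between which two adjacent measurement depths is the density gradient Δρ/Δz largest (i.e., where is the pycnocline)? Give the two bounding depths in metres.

Compute the density gradient over each adjacent pair:
  2–27 m: Δρ/Δz = 0.674/25 = 0.027 kg m⁻⁴
  27–78 m: Δρ/Δz = 0.294/51 = 5.8 × 10⁻³ kg m⁻⁴
  78–103 m: Δρ/Δz = 0.338/25 = 0.014 kg m⁻⁴
  103–182 m: Δρ/Δz = 1.313/79 = 0.017 kg m⁻⁴
  182–189 m: Δρ/Δz = 0.283/7 = 0.040 kg m⁻⁴
The largest gradient is in the 182–189 m interval — the pycnocline.

182–189 m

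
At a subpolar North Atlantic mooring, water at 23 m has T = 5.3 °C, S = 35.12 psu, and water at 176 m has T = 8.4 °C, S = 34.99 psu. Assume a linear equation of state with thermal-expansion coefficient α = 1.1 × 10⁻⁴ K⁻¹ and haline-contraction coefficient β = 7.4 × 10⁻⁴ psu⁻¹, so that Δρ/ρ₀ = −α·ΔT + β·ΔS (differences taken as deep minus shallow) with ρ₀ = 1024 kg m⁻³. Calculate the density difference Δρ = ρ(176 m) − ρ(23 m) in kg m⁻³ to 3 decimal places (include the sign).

ΔT = +3.1 K, ΔS = -0.13 psu (deep − shallow).
Δρ/ρ₀ = −(1.1 × 10⁻⁴)(+3.1) + (7.4 × 10⁻⁴)(-0.13) = -4.372 × 10⁻⁴.
Δρ = 1024 × (-4.372 × 10⁻⁴) = -0.448 kg m⁻³.
Negative Δρ: lighter below, statically unstable.

-0.448 kg m⁻³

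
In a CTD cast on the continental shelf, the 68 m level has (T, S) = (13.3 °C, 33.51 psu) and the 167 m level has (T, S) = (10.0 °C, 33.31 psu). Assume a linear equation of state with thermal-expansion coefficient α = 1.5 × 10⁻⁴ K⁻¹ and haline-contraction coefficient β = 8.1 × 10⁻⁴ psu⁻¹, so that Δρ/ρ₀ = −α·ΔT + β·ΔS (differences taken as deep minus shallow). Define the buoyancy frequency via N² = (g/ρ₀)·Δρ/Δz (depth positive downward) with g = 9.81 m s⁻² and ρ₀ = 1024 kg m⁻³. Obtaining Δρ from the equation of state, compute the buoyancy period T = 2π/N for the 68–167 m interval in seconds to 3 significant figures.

ΔT = -3.3 K, ΔS = -0.20 psu (deep − shallow).
Δρ/ρ₀ = −αΔT + βΔS = 4.95 × 10⁻⁴ − 1.62 × 10⁻⁴ = 3.33 × 10⁻⁴, so Δρ ≈ 0.3410 kg m⁻³.
N² = (g/ρ₀)·Δρ/Δz = g·(Δρ/ρ₀)/Δz = 9.81 × 3.33 × 10⁻⁴ / 99 = 3.2997 × 10⁻⁵ s⁻².
N = √(3.2997 × 10⁻⁵) = 5.7443 × 10⁻³ rad s⁻¹ → T = 2π/N = 1.0938 × 10³ s ≈ 1.09 × 10³ s.

1.09 × 10³ s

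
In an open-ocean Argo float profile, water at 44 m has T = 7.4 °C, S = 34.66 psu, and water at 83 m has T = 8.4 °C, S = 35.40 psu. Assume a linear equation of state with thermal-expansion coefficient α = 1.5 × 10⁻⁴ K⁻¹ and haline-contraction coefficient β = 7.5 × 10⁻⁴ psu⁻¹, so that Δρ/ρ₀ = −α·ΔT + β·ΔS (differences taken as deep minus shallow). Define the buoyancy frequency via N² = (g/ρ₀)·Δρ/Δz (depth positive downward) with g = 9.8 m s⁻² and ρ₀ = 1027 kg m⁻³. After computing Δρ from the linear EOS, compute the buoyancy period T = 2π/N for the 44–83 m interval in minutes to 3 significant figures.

ΔT = +1.0 K, ΔS = +0.74 psu (deep − shallow).
Δρ/ρ₀ = −αΔT + βΔS = -1.50 × 10⁻⁴ + 5.55 × 10⁻⁴ = 4.05 × 10⁻⁴, so Δρ ≈ 0.4159 kg m⁻³.
N² = (g/ρ₀)·Δρ/Δz = g·(Δρ/ρ₀)/Δz = 9.8 × 4.05 × 10⁻⁴ / 39 = 1.0177 × 10⁻⁴ s⁻².
N = √(1.0177 × 10⁻⁴) = 0.010088 rad s⁻¹ → T = 2π/N = 622.84 s = 10.381 min ≈ 10.4 min.

10.4 min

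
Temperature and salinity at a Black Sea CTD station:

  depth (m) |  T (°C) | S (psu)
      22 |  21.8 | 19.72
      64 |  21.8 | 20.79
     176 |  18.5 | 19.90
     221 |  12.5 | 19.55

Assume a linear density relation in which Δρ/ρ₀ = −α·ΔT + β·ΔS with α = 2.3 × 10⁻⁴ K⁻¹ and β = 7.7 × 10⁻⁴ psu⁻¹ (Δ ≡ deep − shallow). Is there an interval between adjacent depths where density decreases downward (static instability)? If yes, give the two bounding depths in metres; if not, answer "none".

none

Evaluate Δρ/ρ₀ = −αΔT + βΔS across each adjacent pair:
  22–64 m: −αΔT+βΔS = −(2.3 × 10⁻⁴)(+0.0)+(7.7 × 10⁻⁴)(+1.07) = 8.2 × 10⁻⁴ → stable
  64–176 m: −αΔT+βΔS = −(2.3 × 10⁻⁴)(-3.3)+(7.7 × 10⁻⁴)(-0.89) = 7.4 × 10⁻⁵ → stable
  176–221 m: −αΔT+βΔS = −(2.3 × 10⁻⁴)(-6.0)+(7.7 × 10⁻⁴)(-0.35) = 1.1 × 10⁻³ → stable
Every interval has Δρ > 0: the column is stably stratified throughout.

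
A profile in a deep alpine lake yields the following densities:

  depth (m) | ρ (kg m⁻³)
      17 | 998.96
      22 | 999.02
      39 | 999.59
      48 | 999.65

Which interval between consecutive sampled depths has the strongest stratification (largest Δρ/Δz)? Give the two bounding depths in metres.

Compute the density gradient over each adjacent pair:
  17–22 m: Δρ/Δz = 0.06/5 = 0.012 kg m⁻⁴
  22–39 m: Δρ/Δz = 0.57/17 = 0.034 kg m⁻⁴
  39–48 m: Δρ/Δz = 0.06/9 = 6.7 × 10⁻³ kg m⁻⁴
The largest gradient is in the 22–39 m interval — the pycnocline.

22–39 m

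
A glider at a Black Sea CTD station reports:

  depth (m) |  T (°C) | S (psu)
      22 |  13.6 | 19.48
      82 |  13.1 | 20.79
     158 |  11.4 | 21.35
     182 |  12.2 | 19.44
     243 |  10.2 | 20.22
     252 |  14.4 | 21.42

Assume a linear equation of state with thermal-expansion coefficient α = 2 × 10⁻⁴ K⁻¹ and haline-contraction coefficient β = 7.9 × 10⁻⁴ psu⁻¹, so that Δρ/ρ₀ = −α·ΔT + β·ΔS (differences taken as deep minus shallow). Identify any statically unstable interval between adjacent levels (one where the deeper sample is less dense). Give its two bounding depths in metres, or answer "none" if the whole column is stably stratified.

158–182 m

Evaluate Δρ/ρ₀ = −αΔT + βΔS across each adjacent pair:
  22–82 m: −αΔT+βΔS = −(2 × 10⁻⁴)(-0.5)+(7.9 × 10⁻⁴)(+1.31) = 1.1 × 10⁻³ → stable
  82–158 m: −αΔT+βΔS = −(2 × 10⁻⁴)(-1.7)+(7.9 × 10⁻⁴)(+0.56) = 7.8 × 10⁻⁴ → stable
  158–182 m: −αΔT+βΔS = −(2 × 10⁻⁴)(+0.8)+(7.9 × 10⁻⁴)(-1.91) = -1.7 × 10⁻³ → UNSTABLE
  182–243 m: −αΔT+βΔS = −(2 × 10⁻⁴)(-2.0)+(7.9 × 10⁻⁴)(+0.78) = 1.0 × 10⁻³ → stable
  243–252 m: −αΔT+βΔS = −(2 × 10⁻⁴)(+4.2)+(7.9 × 10⁻⁴)(+1.20) = 1.1 × 10⁻⁴ → stable
The 158–182 m interval has Δρ < 0: lighter water underlies denser water.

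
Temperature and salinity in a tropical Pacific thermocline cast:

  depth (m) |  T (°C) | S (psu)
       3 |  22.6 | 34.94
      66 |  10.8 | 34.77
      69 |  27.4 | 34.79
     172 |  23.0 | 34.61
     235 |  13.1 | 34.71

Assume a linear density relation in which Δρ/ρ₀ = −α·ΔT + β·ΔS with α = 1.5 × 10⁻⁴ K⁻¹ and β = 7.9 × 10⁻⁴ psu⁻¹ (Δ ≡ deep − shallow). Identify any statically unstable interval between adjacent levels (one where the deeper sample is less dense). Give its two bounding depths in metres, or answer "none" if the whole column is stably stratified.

66–69 m

Evaluate Δρ/ρ₀ = −αΔT + βΔS across each adjacent pair:
  3–66 m: −αΔT+βΔS = −(1.5 × 10⁻⁴)(-11.8)+(7.9 × 10⁻⁴)(-0.17) = 1.6 × 10⁻³ → stable
  66–69 m: −αΔT+βΔS = −(1.5 × 10⁻⁴)(+16.6)+(7.9 × 10⁻⁴)(+0.02) = -2.5 × 10⁻³ → UNSTABLE
  69–172 m: −αΔT+βΔS = −(1.5 × 10⁻⁴)(-4.4)+(7.9 × 10⁻⁴)(-0.18) = 5.2 × 10⁻⁴ → stable
  172–235 m: −αΔT+βΔS = −(1.5 × 10⁻⁴)(-9.9)+(7.9 × 10⁻⁴)(+0.10) = 1.6 × 10⁻³ → stable
The 66–69 m interval has Δρ < 0: lighter water underlies denser water.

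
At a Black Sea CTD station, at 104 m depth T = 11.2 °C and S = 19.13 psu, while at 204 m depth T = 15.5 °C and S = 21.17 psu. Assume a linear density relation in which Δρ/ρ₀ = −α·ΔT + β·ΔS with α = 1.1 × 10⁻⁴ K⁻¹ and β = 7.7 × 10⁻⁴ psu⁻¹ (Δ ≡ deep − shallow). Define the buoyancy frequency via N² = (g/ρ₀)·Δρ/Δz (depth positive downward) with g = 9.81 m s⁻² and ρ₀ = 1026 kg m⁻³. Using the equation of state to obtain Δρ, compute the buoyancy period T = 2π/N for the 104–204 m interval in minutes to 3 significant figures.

10.1 min

ΔT = +4.3 K, ΔS = +2.04 psu (deep − shallow).
Δρ/ρ₀ = −αΔT + βΔS = -4.73 × 10⁻⁴ + 1.5708 × 10⁻³ = 1.0978 × 10⁻³, so Δρ ≈ 1.126 kg m⁻³.
N² = (g/ρ₀)·Δρ/Δz = g·(Δρ/ρ₀)/Δz = 9.81 × 1.0978 × 10⁻³ / 100 = 1.0769 × 10⁻⁴ s⁻².
N = √(1.0769 × 10⁻⁴) = 0.010377 rad s⁻¹ → T = 2π/N = 605.49 s = 10.091 min ≈ 10.1 min.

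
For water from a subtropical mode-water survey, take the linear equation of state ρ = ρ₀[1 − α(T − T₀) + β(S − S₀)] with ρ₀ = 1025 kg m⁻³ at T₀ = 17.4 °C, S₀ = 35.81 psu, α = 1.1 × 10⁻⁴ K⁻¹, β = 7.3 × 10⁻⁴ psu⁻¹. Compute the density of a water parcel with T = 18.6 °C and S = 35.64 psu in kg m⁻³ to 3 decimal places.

T − T₀ = +1.2 K, S − S₀ = -0.17 psu.
Bracket = 1 − α·(+1.2) + β·(-0.17) = 1 + (-2.561 × 10⁻⁴) = 0.9997439.
ρ = 1025 × 0.9997439 = 1024.737 kg m⁻³.

1024.737 kg m⁻³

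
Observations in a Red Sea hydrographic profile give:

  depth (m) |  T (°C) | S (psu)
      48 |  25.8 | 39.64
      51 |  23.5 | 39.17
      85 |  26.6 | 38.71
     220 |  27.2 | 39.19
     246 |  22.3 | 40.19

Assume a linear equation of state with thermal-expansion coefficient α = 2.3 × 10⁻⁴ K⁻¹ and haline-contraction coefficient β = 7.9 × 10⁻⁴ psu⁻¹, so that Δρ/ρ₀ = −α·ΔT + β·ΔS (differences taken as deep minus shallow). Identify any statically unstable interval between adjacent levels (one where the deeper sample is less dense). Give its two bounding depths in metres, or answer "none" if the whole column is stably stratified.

51–85 m

Evaluate Δρ/ρ₀ = −αΔT + βΔS across each adjacent pair:
  48–51 m: −αΔT+βΔS = −(2.3 × 10⁻⁴)(-2.3)+(7.9 × 10⁻⁴)(-0.47) = 1.6 × 10⁻⁴ → stable
  51–85 m: −αΔT+βΔS = −(2.3 × 10⁻⁴)(+3.1)+(7.9 × 10⁻⁴)(-0.46) = -1.1 × 10⁻³ → UNSTABLE
  85–220 m: −αΔT+βΔS = −(2.3 × 10⁻⁴)(+0.6)+(7.9 × 10⁻⁴)(+0.48) = 2.4 × 10⁻⁴ → stable
  220–246 m: −αΔT+βΔS = −(2.3 × 10⁻⁴)(-4.9)+(7.9 × 10⁻⁴)(+1.00) = 1.9 × 10⁻³ → stable
The 51–85 m interval has Δρ < 0: lighter water underlies denser water.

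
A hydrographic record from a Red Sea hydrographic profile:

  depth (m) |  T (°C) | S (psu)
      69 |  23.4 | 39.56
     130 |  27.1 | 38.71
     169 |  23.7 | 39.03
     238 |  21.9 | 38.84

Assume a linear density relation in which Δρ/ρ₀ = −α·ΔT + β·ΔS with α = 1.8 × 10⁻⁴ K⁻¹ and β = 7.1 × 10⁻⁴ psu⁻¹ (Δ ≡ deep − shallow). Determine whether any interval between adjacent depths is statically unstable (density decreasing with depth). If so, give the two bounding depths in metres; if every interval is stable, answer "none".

Evaluate Δρ/ρ₀ = −αΔT + βΔS across each adjacent pair:
  69–130 m: −αΔT+βΔS = −(1.8 × 10⁻⁴)(+3.7)+(7.1 × 10⁻⁴)(-0.85) = -1.3 × 10⁻³ → UNSTABLE
  130–169 m: −αΔT+βΔS = −(1.8 × 10⁻⁴)(-3.4)+(7.1 × 10⁻⁴)(+0.32) = 8.4 × 10⁻⁴ → stable
  169–238 m: −αΔT+βΔS = −(1.8 × 10⁻⁴)(-1.8)+(7.1 × 10⁻⁴)(-0.19) = 1.9 × 10⁻⁴ → stable
The 69–130 m interval has Δρ < 0: lighter water underlies denser water.

69–130 m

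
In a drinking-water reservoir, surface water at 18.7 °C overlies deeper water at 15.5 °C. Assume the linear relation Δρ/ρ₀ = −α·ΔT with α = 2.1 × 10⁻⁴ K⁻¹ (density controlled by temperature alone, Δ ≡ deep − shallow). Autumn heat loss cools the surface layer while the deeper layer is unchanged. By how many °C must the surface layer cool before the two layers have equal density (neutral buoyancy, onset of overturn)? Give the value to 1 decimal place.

With temperature the only control, equal density requires T_surf′ = T_deep.
T_surf′ = 15.5 °C.
Cooling required: 18.7 − 15.5 = 3.2 °C.

3.2 °C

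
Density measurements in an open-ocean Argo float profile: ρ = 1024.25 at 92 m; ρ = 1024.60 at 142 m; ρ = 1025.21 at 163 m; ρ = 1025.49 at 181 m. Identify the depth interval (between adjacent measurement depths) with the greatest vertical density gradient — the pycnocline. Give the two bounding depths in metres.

Compute the density gradient over each adjacent pair:
  92–142 m: Δρ/Δz = 0.35/50 = 7.0 × 10⁻³ kg m⁻⁴
  142–163 m: Δρ/Δz = 0.61/21 = 0.029 kg m⁻⁴
  163–181 m: Δρ/Δz = 0.28/18 = 0.016 kg m⁻⁴
The largest gradient is in the 142–163 m interval — the pycnocline.

142–163 m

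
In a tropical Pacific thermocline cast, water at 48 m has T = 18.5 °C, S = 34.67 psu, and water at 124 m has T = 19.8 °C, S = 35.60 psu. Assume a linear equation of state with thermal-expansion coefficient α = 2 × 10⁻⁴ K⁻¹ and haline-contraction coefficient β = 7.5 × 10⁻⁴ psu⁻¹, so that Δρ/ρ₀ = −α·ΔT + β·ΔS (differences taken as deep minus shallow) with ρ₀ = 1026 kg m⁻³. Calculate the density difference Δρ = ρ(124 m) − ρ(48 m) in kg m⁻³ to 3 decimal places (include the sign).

+0.449 kg m⁻³

ΔT = +1.3 K, ΔS = +0.93 psu (deep − shallow).
Δρ/ρ₀ = −(2 × 10⁻⁴)(+1.3) + (7.5 × 10⁻⁴)(+0.93) = 4.375 × 10⁻⁴.
Δρ = 1026 × (4.375 × 10⁻⁴) = +0.449 kg m⁻³.
Positive Δρ: denser below, stable.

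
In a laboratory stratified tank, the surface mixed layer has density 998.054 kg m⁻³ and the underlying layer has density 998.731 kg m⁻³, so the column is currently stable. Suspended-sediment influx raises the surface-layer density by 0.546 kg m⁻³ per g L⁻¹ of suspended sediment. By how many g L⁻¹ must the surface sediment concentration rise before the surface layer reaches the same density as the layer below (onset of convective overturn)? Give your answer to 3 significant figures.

Density deficit of the surface layer: 998.731 − 998.054 = 0.677 kg m⁻³.
Required change = 0.677 / 0.546 = 1.24 g L⁻¹.

1.24 g L⁻¹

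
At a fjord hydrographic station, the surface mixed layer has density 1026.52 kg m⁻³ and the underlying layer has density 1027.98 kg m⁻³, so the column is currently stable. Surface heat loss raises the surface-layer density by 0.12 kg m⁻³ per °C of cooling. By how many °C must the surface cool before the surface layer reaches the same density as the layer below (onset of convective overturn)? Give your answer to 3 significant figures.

12.2 °C

Density deficit of the surface layer: 1027.98 − 1026.52 = 1.46 kg m⁻³.
Required change = 1.46 / 0.12 = 12.2 °C.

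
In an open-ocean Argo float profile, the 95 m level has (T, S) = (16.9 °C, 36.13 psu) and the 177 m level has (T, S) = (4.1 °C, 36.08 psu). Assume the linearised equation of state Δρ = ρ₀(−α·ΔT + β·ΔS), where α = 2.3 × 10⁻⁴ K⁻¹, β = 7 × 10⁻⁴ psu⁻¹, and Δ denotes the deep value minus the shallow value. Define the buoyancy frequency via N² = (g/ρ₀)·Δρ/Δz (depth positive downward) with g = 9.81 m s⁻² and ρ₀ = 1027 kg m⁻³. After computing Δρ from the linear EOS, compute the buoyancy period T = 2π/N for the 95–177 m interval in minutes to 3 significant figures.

ΔT = -12.8 K, ΔS = -0.05 psu (deep − shallow).
Δρ/ρ₀ = −αΔT + βΔS = 2.944 × 10⁻³ − 3.50 × 10⁻⁵ = 2.909 × 10⁻³, so Δρ ≈ 2.988 kg m⁻³.
N² = (g/ρ₀)·Δρ/Δz = g·(Δρ/ρ₀)/Δz = 9.81 × 2.909 × 10⁻³ / 82 = 3.4802 × 10⁻⁴ s⁻².
N = √(3.4802 × 10⁻⁴) = 0.018655 rad s⁻¹ → T = 2π/N = 336.81 s = 5.6135 min ≈ 5.61 min.

5.61 min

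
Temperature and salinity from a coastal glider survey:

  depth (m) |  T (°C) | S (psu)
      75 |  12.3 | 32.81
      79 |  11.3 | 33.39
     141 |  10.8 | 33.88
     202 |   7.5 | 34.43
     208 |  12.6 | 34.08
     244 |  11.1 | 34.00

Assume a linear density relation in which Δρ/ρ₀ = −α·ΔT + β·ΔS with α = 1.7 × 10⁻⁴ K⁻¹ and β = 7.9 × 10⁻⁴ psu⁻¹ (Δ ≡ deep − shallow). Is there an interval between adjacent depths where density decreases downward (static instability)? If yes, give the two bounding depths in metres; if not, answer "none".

Evaluate Δρ/ρ₀ = −αΔT + βΔS across each adjacent pair:
  75–79 m: −αΔT+βΔS = −(1.7 × 10⁻⁴)(-1.0)+(7.9 × 10⁻⁴)(+0.58) = 6.3 × 10⁻⁴ → stable
  79–141 m: −αΔT+βΔS = −(1.7 × 10⁻⁴)(-0.5)+(7.9 × 10⁻⁴)(+0.49) = 4.7 × 10⁻⁴ → stable
  141–202 m: −αΔT+βΔS = −(1.7 × 10⁻⁴)(-3.3)+(7.9 × 10⁻⁴)(+0.55) = 1.0 × 10⁻³ → stable
  202–208 m: −αΔT+βΔS = −(1.7 × 10⁻⁴)(+5.1)+(7.9 × 10⁻⁴)(-0.35) = -1.1 × 10⁻³ → UNSTABLE
  208–244 m: −αΔT+βΔS = −(1.7 × 10⁻⁴)(-1.5)+(7.9 × 10⁻⁴)(-0.08) = 1.9 × 10⁻⁴ → stable
The 202–208 m interval has Δρ < 0: lighter water underlies denser water.

202–208 m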